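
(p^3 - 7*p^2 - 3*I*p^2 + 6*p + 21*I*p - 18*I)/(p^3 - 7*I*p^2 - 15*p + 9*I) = (p^2 - 7*p + 6)/(p^2 - 4*I*p - 3)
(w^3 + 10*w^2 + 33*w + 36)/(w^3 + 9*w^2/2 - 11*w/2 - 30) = 2*(w + 3)/(2*w - 5)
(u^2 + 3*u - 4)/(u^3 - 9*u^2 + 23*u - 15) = (u + 4)/(u^2 - 8*u + 15)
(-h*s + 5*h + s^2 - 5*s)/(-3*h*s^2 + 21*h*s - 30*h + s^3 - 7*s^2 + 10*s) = (-h + s)/(-3*h*s + 6*h + s^2 - 2*s)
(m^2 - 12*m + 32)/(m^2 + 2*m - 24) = (m - 8)/(m + 6)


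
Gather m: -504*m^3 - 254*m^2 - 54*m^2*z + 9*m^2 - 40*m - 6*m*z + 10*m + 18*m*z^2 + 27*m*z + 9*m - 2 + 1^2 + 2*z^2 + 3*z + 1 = -504*m^3 + m^2*(-54*z - 245) + m*(18*z^2 + 21*z - 21) + 2*z^2 + 3*z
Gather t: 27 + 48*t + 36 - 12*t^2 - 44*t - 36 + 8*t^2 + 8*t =-4*t^2 + 12*t + 27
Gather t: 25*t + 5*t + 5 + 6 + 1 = 30*t + 12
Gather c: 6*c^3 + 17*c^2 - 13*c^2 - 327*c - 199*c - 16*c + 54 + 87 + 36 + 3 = 6*c^3 + 4*c^2 - 542*c + 180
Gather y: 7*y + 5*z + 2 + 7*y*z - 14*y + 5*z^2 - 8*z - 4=y*(7*z - 7) + 5*z^2 - 3*z - 2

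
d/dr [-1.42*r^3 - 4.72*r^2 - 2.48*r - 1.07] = -4.26*r^2 - 9.44*r - 2.48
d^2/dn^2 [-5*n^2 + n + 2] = -10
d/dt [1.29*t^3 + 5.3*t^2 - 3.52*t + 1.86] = 3.87*t^2 + 10.6*t - 3.52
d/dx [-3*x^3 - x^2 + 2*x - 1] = -9*x^2 - 2*x + 2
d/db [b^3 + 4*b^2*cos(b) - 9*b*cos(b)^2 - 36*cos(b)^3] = -4*b^2*sin(b) + 3*b^2 + 9*b*sin(2*b) + 8*b*cos(b) + 108*sin(b)*cos(b)^2 - 9*cos(b)^2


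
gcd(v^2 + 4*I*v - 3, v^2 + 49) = 1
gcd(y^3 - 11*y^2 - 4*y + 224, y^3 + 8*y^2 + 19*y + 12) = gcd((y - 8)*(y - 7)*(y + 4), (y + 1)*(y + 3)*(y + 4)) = y + 4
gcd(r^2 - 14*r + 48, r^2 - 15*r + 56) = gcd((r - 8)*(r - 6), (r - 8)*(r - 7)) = r - 8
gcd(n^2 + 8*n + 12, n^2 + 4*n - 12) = n + 6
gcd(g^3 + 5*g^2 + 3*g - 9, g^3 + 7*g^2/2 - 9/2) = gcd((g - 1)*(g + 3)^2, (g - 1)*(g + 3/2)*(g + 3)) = g^2 + 2*g - 3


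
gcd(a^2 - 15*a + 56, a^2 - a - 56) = a - 8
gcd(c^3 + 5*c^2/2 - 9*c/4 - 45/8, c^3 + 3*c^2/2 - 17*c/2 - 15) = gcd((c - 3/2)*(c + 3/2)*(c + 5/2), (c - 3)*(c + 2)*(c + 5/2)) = c + 5/2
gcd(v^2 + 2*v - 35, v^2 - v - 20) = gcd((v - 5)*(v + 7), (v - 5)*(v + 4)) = v - 5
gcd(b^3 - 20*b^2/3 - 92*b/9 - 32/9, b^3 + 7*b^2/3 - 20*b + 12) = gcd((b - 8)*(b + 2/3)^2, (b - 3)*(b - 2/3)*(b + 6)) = 1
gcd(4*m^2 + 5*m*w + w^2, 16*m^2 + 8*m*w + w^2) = 4*m + w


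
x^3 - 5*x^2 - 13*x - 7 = (x - 7)*(x + 1)^2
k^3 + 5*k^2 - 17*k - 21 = (k - 3)*(k + 1)*(k + 7)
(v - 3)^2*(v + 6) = v^3 - 27*v + 54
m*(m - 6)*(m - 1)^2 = m^4 - 8*m^3 + 13*m^2 - 6*m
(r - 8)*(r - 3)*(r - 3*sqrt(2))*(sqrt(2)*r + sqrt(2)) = sqrt(2)*r^4 - 10*sqrt(2)*r^3 - 6*r^3 + 13*sqrt(2)*r^2 + 60*r^2 - 78*r + 24*sqrt(2)*r - 144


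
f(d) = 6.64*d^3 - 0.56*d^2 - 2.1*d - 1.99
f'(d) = 19.92*d^2 - 1.12*d - 2.1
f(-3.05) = -189.19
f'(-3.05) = 186.62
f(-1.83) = -40.72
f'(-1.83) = 66.66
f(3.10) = 183.93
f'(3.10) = 185.86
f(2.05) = 48.56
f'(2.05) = 79.32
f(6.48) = 1767.62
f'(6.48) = 827.09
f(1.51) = 16.42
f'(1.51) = 41.63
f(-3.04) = -187.33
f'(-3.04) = 185.40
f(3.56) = 283.02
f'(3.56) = 246.37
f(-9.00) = -4869.01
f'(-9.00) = 1621.50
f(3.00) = 165.95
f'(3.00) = 173.82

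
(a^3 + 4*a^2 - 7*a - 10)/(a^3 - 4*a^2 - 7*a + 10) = (a^3 + 4*a^2 - 7*a - 10)/(a^3 - 4*a^2 - 7*a + 10)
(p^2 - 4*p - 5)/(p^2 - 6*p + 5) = (p + 1)/(p - 1)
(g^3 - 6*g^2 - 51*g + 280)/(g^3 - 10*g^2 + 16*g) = (g^2 + 2*g - 35)/(g*(g - 2))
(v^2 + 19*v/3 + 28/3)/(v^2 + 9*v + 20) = (v + 7/3)/(v + 5)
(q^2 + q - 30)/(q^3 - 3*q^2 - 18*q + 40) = (q + 6)/(q^2 + 2*q - 8)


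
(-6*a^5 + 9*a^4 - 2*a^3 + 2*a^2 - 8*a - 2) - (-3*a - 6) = -6*a^5 + 9*a^4 - 2*a^3 + 2*a^2 - 5*a + 4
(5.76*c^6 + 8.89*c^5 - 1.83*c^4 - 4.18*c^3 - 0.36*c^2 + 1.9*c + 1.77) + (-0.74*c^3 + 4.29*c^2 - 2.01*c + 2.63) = 5.76*c^6 + 8.89*c^5 - 1.83*c^4 - 4.92*c^3 + 3.93*c^2 - 0.11*c + 4.4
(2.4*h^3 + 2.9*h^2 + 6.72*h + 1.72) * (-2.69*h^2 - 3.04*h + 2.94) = -6.456*h^5 - 15.097*h^4 - 19.8368*h^3 - 16.5296*h^2 + 14.528*h + 5.0568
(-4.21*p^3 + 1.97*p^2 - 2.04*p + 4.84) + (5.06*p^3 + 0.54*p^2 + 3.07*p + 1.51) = 0.85*p^3 + 2.51*p^2 + 1.03*p + 6.35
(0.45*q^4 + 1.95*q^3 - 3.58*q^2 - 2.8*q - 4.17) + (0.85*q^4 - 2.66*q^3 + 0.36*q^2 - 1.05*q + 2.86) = 1.3*q^4 - 0.71*q^3 - 3.22*q^2 - 3.85*q - 1.31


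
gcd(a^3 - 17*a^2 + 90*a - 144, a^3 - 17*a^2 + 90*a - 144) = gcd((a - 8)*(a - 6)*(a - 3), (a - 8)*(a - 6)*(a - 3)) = a^3 - 17*a^2 + 90*a - 144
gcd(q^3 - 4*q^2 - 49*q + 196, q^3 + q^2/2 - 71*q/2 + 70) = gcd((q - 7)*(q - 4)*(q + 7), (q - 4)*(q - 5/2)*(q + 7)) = q^2 + 3*q - 28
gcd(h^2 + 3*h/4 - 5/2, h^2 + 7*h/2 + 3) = h + 2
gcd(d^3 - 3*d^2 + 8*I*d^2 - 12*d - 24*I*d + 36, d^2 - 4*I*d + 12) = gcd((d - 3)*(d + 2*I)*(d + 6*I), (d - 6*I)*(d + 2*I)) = d + 2*I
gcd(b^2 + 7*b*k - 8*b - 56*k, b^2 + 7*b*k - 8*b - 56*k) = b^2 + 7*b*k - 8*b - 56*k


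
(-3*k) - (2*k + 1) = -5*k - 1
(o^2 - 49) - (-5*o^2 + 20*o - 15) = 6*o^2 - 20*o - 34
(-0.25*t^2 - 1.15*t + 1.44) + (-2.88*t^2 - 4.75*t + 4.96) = -3.13*t^2 - 5.9*t + 6.4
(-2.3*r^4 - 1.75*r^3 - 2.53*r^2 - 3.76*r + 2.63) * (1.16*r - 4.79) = -2.668*r^5 + 8.987*r^4 + 5.4477*r^3 + 7.7571*r^2 + 21.0612*r - 12.5977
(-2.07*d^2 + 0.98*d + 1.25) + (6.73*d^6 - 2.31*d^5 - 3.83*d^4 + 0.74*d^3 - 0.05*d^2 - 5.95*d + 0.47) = 6.73*d^6 - 2.31*d^5 - 3.83*d^4 + 0.74*d^3 - 2.12*d^2 - 4.97*d + 1.72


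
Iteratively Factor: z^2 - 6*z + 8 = (z - 2)*(z - 4)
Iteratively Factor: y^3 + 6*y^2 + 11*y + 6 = (y + 2)*(y^2 + 4*y + 3) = (y + 2)*(y + 3)*(y + 1)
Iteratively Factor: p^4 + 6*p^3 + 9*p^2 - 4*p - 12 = (p - 1)*(p^3 + 7*p^2 + 16*p + 12) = (p - 1)*(p + 2)*(p^2 + 5*p + 6) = (p - 1)*(p + 2)*(p + 3)*(p + 2)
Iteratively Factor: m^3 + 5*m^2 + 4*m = (m + 4)*(m^2 + m) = m*(m + 4)*(m + 1)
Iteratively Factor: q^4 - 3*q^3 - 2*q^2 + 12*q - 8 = (q - 2)*(q^3 - q^2 - 4*q + 4) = (q - 2)*(q + 2)*(q^2 - 3*q + 2) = (q - 2)^2*(q + 2)*(q - 1)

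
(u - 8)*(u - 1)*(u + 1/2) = u^3 - 17*u^2/2 + 7*u/2 + 4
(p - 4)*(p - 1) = p^2 - 5*p + 4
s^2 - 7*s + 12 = (s - 4)*(s - 3)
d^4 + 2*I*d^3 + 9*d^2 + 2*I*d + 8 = (d - 2*I)*(d - I)*(d + I)*(d + 4*I)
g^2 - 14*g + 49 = (g - 7)^2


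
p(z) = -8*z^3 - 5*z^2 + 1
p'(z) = -24*z^2 - 10*z = 2*z*(-12*z - 5)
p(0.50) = -1.25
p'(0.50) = -11.00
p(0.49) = -1.14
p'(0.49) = -10.66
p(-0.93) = 3.11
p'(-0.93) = -11.46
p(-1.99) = 44.24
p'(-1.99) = -75.14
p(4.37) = -762.11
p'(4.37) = -502.03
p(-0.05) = 0.99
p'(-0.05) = 0.44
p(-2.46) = 89.84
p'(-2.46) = -120.64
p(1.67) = -50.20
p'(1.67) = -83.63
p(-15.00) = 25876.00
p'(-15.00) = -5250.00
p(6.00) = -1907.00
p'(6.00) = -924.00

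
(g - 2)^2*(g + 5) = g^3 + g^2 - 16*g + 20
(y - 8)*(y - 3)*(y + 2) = y^3 - 9*y^2 + 2*y + 48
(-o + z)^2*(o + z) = o^3 - o^2*z - o*z^2 + z^3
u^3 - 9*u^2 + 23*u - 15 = (u - 5)*(u - 3)*(u - 1)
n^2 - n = n*(n - 1)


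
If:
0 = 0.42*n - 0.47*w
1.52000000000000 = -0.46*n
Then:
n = -3.30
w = -2.95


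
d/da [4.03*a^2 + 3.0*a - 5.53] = 8.06*a + 3.0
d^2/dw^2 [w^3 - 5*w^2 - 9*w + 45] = 6*w - 10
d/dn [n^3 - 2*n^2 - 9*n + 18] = 3*n^2 - 4*n - 9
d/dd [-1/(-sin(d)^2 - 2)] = -4*sin(2*d)/(cos(2*d) - 5)^2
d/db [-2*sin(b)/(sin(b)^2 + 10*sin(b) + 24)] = 2*(sin(b)^2 - 24)*cos(b)/((sin(b) + 4)^2*(sin(b) + 6)^2)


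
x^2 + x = x*(x + 1)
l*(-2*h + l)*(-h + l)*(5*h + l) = 10*h^3*l - 13*h^2*l^2 + 2*h*l^3 + l^4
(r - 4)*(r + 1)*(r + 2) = r^3 - r^2 - 10*r - 8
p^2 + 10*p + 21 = (p + 3)*(p + 7)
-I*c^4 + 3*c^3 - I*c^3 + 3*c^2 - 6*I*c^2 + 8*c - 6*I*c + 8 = (c - 2*I)*(c + I)*(c + 4*I)*(-I*c - I)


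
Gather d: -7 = -7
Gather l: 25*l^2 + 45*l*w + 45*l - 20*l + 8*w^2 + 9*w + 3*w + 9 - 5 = 25*l^2 + l*(45*w + 25) + 8*w^2 + 12*w + 4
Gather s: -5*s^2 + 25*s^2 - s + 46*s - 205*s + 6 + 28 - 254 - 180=20*s^2 - 160*s - 400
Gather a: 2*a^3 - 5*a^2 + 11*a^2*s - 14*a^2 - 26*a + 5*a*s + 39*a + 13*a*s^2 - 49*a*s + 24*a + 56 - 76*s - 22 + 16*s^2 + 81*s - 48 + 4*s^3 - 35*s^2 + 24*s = 2*a^3 + a^2*(11*s - 19) + a*(13*s^2 - 44*s + 37) + 4*s^3 - 19*s^2 + 29*s - 14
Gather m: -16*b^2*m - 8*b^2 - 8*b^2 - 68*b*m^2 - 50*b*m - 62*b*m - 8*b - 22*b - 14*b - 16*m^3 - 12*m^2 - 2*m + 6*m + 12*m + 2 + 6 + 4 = -16*b^2 - 44*b - 16*m^3 + m^2*(-68*b - 12) + m*(-16*b^2 - 112*b + 16) + 12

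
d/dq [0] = 0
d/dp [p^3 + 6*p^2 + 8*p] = 3*p^2 + 12*p + 8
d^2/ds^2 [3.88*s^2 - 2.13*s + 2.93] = 7.76000000000000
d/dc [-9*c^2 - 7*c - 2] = -18*c - 7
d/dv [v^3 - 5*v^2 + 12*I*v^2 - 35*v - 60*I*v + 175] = 3*v^2 + v*(-10 + 24*I) - 35 - 60*I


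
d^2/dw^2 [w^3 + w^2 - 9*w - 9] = 6*w + 2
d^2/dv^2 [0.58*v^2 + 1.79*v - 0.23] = 1.16000000000000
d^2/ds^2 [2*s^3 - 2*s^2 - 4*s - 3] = 12*s - 4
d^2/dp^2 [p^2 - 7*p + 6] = 2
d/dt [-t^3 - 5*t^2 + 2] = t*(-3*t - 10)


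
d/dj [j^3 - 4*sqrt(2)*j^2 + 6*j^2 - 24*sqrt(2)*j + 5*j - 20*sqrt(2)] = 3*j^2 - 8*sqrt(2)*j + 12*j - 24*sqrt(2) + 5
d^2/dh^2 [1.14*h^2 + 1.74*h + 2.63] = 2.28000000000000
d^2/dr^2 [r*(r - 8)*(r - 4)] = 6*r - 24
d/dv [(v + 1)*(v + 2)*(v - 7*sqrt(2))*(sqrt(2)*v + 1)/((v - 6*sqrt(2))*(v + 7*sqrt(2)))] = (2*sqrt(2)*v^5 - 7*v^4 + 3*sqrt(2)*v^4 - 362*sqrt(2)*v^3 + 12*v^3 - 774*sqrt(2)*v^2 + 3292*v^2 + 868*sqrt(2)*v + 6552*v + 2212 + 1764*sqrt(2))/(v^4 + 2*sqrt(2)*v^3 - 166*v^2 - 168*sqrt(2)*v + 7056)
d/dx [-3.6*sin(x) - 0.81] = -3.6*cos(x)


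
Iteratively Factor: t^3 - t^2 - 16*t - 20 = (t - 5)*(t^2 + 4*t + 4) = (t - 5)*(t + 2)*(t + 2)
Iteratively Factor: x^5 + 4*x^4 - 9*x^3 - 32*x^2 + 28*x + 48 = (x - 2)*(x^4 + 6*x^3 + 3*x^2 - 26*x - 24) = (x - 2)*(x + 4)*(x^3 + 2*x^2 - 5*x - 6) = (x - 2)^2*(x + 4)*(x^2 + 4*x + 3) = (x - 2)^2*(x + 3)*(x + 4)*(x + 1)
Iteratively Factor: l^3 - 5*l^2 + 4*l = (l - 1)*(l^2 - 4*l) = l*(l - 1)*(l - 4)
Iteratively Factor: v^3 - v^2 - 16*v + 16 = (v + 4)*(v^2 - 5*v + 4) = (v - 1)*(v + 4)*(v - 4)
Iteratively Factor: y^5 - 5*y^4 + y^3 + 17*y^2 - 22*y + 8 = (y + 2)*(y^4 - 7*y^3 + 15*y^2 - 13*y + 4) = (y - 1)*(y + 2)*(y^3 - 6*y^2 + 9*y - 4) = (y - 4)*(y - 1)*(y + 2)*(y^2 - 2*y + 1) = (y - 4)*(y - 1)^2*(y + 2)*(y - 1)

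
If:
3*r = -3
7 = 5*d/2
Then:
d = 14/5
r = -1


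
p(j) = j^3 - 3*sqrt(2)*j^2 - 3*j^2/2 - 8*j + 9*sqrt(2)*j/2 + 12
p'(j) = 3*j^2 - 6*sqrt(2)*j - 3*j - 8 + 9*sqrt(2)/2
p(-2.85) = -53.13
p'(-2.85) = 55.46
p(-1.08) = 5.81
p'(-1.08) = 14.27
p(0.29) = 11.07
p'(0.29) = -4.71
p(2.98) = -17.41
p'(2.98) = -9.22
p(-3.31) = -81.77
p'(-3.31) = 69.25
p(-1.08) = 5.81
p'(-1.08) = 14.27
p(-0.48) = 11.35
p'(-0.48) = 4.57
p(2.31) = -10.10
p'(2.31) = -12.16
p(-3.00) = -61.78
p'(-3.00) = 59.82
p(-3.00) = -61.78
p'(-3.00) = 59.82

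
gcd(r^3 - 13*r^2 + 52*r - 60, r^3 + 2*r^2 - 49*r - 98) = 1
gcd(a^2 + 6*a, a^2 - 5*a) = a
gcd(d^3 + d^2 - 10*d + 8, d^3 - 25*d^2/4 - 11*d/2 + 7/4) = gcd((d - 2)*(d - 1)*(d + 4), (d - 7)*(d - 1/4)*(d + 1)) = 1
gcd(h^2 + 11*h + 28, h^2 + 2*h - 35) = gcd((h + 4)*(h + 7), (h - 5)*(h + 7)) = h + 7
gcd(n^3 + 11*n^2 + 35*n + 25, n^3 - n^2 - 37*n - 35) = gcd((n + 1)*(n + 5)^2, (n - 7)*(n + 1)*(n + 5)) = n^2 + 6*n + 5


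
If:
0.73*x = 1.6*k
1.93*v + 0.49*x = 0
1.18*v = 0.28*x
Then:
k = 0.00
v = 0.00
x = 0.00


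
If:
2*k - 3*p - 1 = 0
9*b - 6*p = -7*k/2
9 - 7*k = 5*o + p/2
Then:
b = p/12 - 7/36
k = 3*p/2 + 1/2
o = 11/10 - 11*p/5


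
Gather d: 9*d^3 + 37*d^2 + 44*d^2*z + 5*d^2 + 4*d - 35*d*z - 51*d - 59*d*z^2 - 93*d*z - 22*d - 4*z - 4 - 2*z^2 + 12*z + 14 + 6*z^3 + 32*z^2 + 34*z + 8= 9*d^3 + d^2*(44*z + 42) + d*(-59*z^2 - 128*z - 69) + 6*z^3 + 30*z^2 + 42*z + 18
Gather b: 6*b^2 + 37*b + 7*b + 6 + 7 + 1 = 6*b^2 + 44*b + 14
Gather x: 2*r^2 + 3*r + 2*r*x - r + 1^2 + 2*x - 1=2*r^2 + 2*r + x*(2*r + 2)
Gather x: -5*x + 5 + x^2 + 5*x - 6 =x^2 - 1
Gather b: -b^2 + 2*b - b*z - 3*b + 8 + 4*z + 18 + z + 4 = -b^2 + b*(-z - 1) + 5*z + 30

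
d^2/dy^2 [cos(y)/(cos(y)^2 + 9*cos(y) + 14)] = (9*(1 - cos(y)^2)^2 - cos(y)^5 + 86*cos(y)^3 + 144*cos(y)^2 - 280*cos(y) - 261)/((cos(y) + 2)^3*(cos(y) + 7)^3)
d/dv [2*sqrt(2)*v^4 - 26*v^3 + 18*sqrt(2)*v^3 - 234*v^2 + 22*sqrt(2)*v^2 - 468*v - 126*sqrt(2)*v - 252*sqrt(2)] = 8*sqrt(2)*v^3 - 78*v^2 + 54*sqrt(2)*v^2 - 468*v + 44*sqrt(2)*v - 468 - 126*sqrt(2)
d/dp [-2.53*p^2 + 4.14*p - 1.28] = 4.14 - 5.06*p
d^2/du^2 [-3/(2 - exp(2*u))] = 12*(exp(2*u) + 2)*exp(2*u)/(exp(2*u) - 2)^3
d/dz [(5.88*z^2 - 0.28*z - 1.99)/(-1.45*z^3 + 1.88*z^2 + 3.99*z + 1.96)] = (8.526*z^4 - 0.812000000000001*z^3 + 15.3311*z^2 + 30.532*z + 7.3913)/(2.1025*z^6 - 5.452*z^5 - 8.0366*z^4 + 9.3184*z^3 + 23.2897*z^2 + 15.6408*z + 3.8416)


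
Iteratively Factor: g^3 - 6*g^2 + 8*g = (g - 2)*(g^2 - 4*g) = g*(g - 2)*(g - 4)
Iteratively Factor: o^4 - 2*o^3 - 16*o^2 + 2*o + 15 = (o + 1)*(o^3 - 3*o^2 - 13*o + 15) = (o + 1)*(o + 3)*(o^2 - 6*o + 5) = (o - 1)*(o + 1)*(o + 3)*(o - 5)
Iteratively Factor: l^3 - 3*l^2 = (l - 3)*(l^2) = l*(l - 3)*(l)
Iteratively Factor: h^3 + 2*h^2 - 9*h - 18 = (h + 3)*(h^2 - h - 6) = (h + 2)*(h + 3)*(h - 3)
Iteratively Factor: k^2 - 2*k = (k)*(k - 2)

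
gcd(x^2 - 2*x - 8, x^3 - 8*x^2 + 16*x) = x - 4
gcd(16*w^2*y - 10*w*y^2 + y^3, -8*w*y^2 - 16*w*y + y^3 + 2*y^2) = -8*w*y + y^2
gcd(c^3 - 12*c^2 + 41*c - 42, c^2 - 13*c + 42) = c - 7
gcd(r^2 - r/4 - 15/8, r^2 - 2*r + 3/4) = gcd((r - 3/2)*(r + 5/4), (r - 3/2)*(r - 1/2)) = r - 3/2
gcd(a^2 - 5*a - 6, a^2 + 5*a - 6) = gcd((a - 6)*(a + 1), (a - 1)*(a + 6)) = 1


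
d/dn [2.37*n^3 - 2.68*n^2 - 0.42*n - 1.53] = 7.11*n^2 - 5.36*n - 0.42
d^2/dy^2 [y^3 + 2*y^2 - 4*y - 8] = 6*y + 4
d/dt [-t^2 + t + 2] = 1 - 2*t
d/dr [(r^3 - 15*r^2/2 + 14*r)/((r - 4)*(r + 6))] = (r^2 + 12*r - 21)/(r^2 + 12*r + 36)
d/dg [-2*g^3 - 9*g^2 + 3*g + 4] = -6*g^2 - 18*g + 3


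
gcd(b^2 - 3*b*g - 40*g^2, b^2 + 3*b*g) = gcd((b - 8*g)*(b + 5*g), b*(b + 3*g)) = 1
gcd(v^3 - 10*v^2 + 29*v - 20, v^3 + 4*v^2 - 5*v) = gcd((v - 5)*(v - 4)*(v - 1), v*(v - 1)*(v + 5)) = v - 1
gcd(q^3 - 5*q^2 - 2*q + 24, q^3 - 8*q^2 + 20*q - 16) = q - 4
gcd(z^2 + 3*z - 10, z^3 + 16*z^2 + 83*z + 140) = z + 5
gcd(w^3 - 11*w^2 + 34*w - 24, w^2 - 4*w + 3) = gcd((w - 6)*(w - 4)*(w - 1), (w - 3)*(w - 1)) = w - 1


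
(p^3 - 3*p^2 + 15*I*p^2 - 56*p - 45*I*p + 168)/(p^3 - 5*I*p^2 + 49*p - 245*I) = (p^2 + p*(-3 + 8*I) - 24*I)/(p^2 - 12*I*p - 35)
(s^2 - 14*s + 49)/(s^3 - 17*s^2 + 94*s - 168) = (s - 7)/(s^2 - 10*s + 24)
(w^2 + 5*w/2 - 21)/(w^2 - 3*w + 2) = (w^2 + 5*w/2 - 21)/(w^2 - 3*w + 2)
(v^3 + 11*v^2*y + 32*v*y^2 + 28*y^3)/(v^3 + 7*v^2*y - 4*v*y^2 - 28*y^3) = (-v - 2*y)/(-v + 2*y)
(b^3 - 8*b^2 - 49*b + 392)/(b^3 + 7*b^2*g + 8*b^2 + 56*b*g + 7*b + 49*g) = (b^2 - 15*b + 56)/(b^2 + 7*b*g + b + 7*g)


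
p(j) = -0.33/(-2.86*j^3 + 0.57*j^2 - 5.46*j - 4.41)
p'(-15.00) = -0.00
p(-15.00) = -0.00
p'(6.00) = -0.00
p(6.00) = 0.00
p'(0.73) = -0.04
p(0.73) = 0.04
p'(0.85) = -0.03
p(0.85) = 0.03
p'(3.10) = -0.00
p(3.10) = 0.00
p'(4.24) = -0.00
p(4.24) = 0.00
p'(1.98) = -0.01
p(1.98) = 0.01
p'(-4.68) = -0.00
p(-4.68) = -0.00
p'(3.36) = -0.00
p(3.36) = 0.00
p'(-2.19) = -0.01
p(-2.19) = -0.01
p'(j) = -0.33*(8.58*j^2 - 1.14*j + 5.46)/(-2.86*j^3 + 0.57*j^2 - 5.46*j - 4.41)^2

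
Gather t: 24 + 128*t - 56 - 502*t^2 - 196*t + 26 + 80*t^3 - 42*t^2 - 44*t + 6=80*t^3 - 544*t^2 - 112*t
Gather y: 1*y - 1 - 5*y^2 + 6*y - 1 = -5*y^2 + 7*y - 2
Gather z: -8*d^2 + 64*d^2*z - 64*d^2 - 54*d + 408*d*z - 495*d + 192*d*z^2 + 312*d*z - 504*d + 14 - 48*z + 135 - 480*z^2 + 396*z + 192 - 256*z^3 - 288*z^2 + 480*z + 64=-72*d^2 - 1053*d - 256*z^3 + z^2*(192*d - 768) + z*(64*d^2 + 720*d + 828) + 405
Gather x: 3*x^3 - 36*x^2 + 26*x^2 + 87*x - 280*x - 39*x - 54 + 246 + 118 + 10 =3*x^3 - 10*x^2 - 232*x + 320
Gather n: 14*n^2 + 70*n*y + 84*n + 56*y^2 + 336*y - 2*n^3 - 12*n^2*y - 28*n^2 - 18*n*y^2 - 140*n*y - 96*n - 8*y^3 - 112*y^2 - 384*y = -2*n^3 + n^2*(-12*y - 14) + n*(-18*y^2 - 70*y - 12) - 8*y^3 - 56*y^2 - 48*y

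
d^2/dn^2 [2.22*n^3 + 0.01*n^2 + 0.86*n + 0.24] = 13.32*n + 0.02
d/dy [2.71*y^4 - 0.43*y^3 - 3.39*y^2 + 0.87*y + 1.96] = 10.84*y^3 - 1.29*y^2 - 6.78*y + 0.87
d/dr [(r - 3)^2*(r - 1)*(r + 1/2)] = 4*r^3 - 39*r^2/2 + 23*r - 3/2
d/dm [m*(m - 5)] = 2*m - 5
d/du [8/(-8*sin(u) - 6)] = 16*cos(u)/(4*sin(u) + 3)^2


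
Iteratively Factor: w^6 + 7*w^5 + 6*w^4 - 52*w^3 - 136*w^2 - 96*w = (w + 4)*(w^5 + 3*w^4 - 6*w^3 - 28*w^2 - 24*w) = (w + 2)*(w + 4)*(w^4 + w^3 - 8*w^2 - 12*w) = (w - 3)*(w + 2)*(w + 4)*(w^3 + 4*w^2 + 4*w) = (w - 3)*(w + 2)^2*(w + 4)*(w^2 + 2*w) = w*(w - 3)*(w + 2)^2*(w + 4)*(w + 2)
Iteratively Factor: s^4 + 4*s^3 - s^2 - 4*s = (s - 1)*(s^3 + 5*s^2 + 4*s) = s*(s - 1)*(s^2 + 5*s + 4) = s*(s - 1)*(s + 4)*(s + 1)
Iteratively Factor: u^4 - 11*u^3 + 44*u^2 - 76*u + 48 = (u - 3)*(u^3 - 8*u^2 + 20*u - 16) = (u - 4)*(u - 3)*(u^2 - 4*u + 4) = (u - 4)*(u - 3)*(u - 2)*(u - 2)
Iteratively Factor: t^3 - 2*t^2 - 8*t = (t)*(t^2 - 2*t - 8) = t*(t + 2)*(t - 4)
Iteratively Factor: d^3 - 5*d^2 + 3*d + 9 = (d + 1)*(d^2 - 6*d + 9) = (d - 3)*(d + 1)*(d - 3)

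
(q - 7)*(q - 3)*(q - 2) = q^3 - 12*q^2 + 41*q - 42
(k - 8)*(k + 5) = k^2 - 3*k - 40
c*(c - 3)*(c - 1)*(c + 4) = c^4 - 13*c^2 + 12*c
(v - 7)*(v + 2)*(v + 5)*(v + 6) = v^4 + 6*v^3 - 39*v^2 - 304*v - 420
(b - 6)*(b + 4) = b^2 - 2*b - 24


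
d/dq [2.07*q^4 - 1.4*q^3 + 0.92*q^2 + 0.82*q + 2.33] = 8.28*q^3 - 4.2*q^2 + 1.84*q + 0.82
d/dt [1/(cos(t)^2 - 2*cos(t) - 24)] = 2*(cos(t) - 1)*sin(t)/(sin(t)^2 + 2*cos(t) + 23)^2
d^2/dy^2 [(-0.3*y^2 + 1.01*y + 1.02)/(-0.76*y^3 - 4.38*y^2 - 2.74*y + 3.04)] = (0.346560000000001*y^6 - 3.500256*y^5 - 30.990672*y^4 - 86.369096*y^3 - 134.187504*y^2 - 168.277104*y - 53.759344)/(0.438976*y^9 + 7.589664*y^8 + 48.488304*y^7 + 133.485432*y^6 + 114.095784*y^5 - 114.29484*y^4 - 177.260216*y^3 + 52.965312*y^2 + 75.965952*y - 28.094464)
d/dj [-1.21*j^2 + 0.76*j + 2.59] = 0.76 - 2.42*j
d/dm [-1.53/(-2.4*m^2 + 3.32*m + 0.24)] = (5.0796 - 7.344*m)/(-2.4*m^2 + 3.32*m + 0.24)^2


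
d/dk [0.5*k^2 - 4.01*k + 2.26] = 1.0*k - 4.01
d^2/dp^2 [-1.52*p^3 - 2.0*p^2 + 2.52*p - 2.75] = -9.12*p - 4.0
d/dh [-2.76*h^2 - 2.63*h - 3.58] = -5.52*h - 2.63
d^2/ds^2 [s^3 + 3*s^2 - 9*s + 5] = 6*s + 6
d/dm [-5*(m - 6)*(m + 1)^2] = 5*(11 - 3*m)*(m + 1)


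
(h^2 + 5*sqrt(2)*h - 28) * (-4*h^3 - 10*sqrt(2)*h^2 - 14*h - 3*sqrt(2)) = -4*h^5 - 30*sqrt(2)*h^4 - 2*h^3 + 207*sqrt(2)*h^2 + 362*h + 84*sqrt(2)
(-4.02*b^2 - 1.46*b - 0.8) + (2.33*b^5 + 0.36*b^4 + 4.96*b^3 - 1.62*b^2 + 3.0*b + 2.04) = 2.33*b^5 + 0.36*b^4 + 4.96*b^3 - 5.64*b^2 + 1.54*b + 1.24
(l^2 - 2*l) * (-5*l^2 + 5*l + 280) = -5*l^4 + 15*l^3 + 270*l^2 - 560*l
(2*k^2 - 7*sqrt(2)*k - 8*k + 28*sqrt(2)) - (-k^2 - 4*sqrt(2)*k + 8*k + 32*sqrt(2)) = 3*k^2 - 16*k - 3*sqrt(2)*k - 4*sqrt(2)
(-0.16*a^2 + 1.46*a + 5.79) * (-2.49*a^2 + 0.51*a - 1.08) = 0.3984*a^4 - 3.717*a^3 - 13.4997*a^2 + 1.3761*a - 6.2532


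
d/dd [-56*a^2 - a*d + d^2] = -a + 2*d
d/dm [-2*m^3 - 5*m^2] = 2*m*(-3*m - 5)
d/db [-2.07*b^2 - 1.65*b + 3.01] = -4.14*b - 1.65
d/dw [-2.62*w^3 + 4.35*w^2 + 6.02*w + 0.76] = -7.86*w^2 + 8.7*w + 6.02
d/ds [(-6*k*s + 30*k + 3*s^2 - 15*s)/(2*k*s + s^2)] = 3*(-20*k^2 + 4*k*s^2 - 20*k*s + 5*s^2)/(s^2*(4*k^2 + 4*k*s + s^2))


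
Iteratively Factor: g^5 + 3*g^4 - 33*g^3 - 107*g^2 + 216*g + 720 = (g + 4)*(g^4 - g^3 - 29*g^2 + 9*g + 180) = (g - 3)*(g + 4)*(g^3 + 2*g^2 - 23*g - 60) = (g - 5)*(g - 3)*(g + 4)*(g^2 + 7*g + 12) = (g - 5)*(g - 3)*(g + 3)*(g + 4)*(g + 4)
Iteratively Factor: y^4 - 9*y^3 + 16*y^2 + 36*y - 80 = (y + 2)*(y^3 - 11*y^2 + 38*y - 40) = (y - 4)*(y + 2)*(y^2 - 7*y + 10) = (y - 4)*(y - 2)*(y + 2)*(y - 5)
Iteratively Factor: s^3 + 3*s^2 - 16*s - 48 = (s + 3)*(s^2 - 16) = (s - 4)*(s + 3)*(s + 4)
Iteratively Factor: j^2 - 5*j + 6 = (j - 3)*(j - 2)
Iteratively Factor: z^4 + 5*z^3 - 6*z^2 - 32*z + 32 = (z + 4)*(z^3 + z^2 - 10*z + 8) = (z - 1)*(z + 4)*(z^2 + 2*z - 8) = (z - 1)*(z + 4)^2*(z - 2)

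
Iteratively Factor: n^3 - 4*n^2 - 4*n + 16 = (n - 2)*(n^2 - 2*n - 8) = (n - 2)*(n + 2)*(n - 4)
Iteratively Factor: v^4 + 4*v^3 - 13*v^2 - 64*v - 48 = (v + 3)*(v^3 + v^2 - 16*v - 16) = (v + 1)*(v + 3)*(v^2 - 16) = (v - 4)*(v + 1)*(v + 3)*(v + 4)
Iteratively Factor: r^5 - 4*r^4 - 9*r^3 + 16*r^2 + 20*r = (r)*(r^4 - 4*r^3 - 9*r^2 + 16*r + 20) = r*(r + 2)*(r^3 - 6*r^2 + 3*r + 10) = r*(r - 5)*(r + 2)*(r^2 - r - 2) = r*(r - 5)*(r + 1)*(r + 2)*(r - 2)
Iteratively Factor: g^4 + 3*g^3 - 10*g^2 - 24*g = (g - 3)*(g^3 + 6*g^2 + 8*g) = (g - 3)*(g + 4)*(g^2 + 2*g) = g*(g - 3)*(g + 4)*(g + 2)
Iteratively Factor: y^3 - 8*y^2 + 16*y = (y)*(y^2 - 8*y + 16) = y*(y - 4)*(y - 4)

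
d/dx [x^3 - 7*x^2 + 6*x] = 3*x^2 - 14*x + 6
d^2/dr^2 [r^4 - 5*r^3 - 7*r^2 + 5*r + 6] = 12*r^2 - 30*r - 14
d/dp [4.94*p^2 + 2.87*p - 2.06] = 9.88*p + 2.87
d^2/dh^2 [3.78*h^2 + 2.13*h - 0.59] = 7.56000000000000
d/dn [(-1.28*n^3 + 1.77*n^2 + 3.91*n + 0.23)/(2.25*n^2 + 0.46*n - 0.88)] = (-2.88*n^4 - 1.1776*n^3 - 4.6041*n^2 - 4.1502*n - 3.5466)/(5.0625*n^4 + 2.07*n^3 - 3.7484*n^2 - 0.8096*n + 0.7744)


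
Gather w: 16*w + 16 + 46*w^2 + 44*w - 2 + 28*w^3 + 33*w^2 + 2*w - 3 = 28*w^3 + 79*w^2 + 62*w + 11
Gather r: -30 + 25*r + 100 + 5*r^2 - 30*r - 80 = 5*r^2 - 5*r - 10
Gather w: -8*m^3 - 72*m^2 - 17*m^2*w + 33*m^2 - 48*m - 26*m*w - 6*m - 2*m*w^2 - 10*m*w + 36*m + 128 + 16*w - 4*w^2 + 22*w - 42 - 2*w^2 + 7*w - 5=-8*m^3 - 39*m^2 - 18*m + w^2*(-2*m - 6) + w*(-17*m^2 - 36*m + 45) + 81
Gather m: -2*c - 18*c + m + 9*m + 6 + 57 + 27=-20*c + 10*m + 90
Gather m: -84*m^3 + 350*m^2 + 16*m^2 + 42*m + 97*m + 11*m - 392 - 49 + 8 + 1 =-84*m^3 + 366*m^2 + 150*m - 432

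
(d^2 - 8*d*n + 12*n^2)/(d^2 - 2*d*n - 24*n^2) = (d - 2*n)/(d + 4*n)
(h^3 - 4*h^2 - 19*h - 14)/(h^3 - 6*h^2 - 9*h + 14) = (h + 1)/(h - 1)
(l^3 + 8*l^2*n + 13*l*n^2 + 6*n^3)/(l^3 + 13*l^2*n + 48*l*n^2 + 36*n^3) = (l + n)/(l + 6*n)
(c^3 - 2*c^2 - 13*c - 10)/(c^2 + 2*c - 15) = (c^3 - 2*c^2 - 13*c - 10)/(c^2 + 2*c - 15)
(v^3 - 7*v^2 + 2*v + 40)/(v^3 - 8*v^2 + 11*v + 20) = (v + 2)/(v + 1)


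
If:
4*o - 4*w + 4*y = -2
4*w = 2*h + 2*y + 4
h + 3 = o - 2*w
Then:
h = -y - 3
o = -y - 1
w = -1/2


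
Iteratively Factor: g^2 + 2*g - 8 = (g - 2)*(g + 4)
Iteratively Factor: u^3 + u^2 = (u)*(u^2 + u) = u^2*(u + 1)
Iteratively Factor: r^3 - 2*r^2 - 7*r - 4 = (r + 1)*(r^2 - 3*r - 4) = (r - 4)*(r + 1)*(r + 1)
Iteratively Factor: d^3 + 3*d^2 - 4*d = (d - 1)*(d^2 + 4*d) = (d - 1)*(d + 4)*(d)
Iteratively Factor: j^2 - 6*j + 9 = (j - 3)*(j - 3)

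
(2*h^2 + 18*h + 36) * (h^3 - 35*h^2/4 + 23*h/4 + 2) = 2*h^5 + h^4/2 - 110*h^3 - 415*h^2/2 + 243*h + 72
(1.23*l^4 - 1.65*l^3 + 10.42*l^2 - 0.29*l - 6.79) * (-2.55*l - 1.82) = -3.1365*l^5 + 1.9689*l^4 - 23.568*l^3 - 18.2249*l^2 + 17.8423*l + 12.3578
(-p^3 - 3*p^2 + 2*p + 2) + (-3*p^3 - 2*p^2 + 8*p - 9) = -4*p^3 - 5*p^2 + 10*p - 7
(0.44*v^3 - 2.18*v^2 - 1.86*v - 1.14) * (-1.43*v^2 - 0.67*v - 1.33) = -0.6292*v^5 + 2.8226*v^4 + 3.5352*v^3 + 5.7758*v^2 + 3.2376*v + 1.5162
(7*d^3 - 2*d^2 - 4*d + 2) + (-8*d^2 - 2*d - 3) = 7*d^3 - 10*d^2 - 6*d - 1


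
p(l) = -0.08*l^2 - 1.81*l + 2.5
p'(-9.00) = -0.37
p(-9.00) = 12.31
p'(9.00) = -3.25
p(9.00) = -20.27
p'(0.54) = -1.90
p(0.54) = 1.50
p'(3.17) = -2.32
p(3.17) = -4.04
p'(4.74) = -2.57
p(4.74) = -7.88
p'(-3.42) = -1.26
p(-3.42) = 7.75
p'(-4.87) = -1.03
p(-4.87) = 9.42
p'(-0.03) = -1.81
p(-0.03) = 2.55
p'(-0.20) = -1.78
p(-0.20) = 2.86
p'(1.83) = -2.10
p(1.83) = -1.08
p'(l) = -0.16*l - 1.81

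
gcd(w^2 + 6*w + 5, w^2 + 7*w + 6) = w + 1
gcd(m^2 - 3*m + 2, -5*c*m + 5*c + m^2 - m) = m - 1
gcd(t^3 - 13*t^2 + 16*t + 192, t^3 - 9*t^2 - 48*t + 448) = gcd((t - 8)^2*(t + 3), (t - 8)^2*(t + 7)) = t^2 - 16*t + 64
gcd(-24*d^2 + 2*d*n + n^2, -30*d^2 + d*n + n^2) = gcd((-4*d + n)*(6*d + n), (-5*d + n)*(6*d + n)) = 6*d + n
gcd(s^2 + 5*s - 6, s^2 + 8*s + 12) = s + 6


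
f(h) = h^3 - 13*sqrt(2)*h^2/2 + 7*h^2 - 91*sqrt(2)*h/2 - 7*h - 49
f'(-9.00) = 211.12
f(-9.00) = -313.46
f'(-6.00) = 62.96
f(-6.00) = 84.15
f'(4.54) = -29.42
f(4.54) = -324.53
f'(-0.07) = -71.03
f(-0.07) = -44.02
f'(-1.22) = -61.53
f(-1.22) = 32.96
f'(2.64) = -62.01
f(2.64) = -234.24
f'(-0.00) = -71.35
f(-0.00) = -49.00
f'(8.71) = 118.05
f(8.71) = -175.98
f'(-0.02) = -71.26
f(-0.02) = -47.57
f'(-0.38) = -69.25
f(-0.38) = -22.26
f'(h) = 3*h^2 - 13*sqrt(2)*h + 14*h - 91*sqrt(2)/2 - 7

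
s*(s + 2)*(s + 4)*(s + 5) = s^4 + 11*s^3 + 38*s^2 + 40*s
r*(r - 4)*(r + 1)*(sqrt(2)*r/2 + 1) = sqrt(2)*r^4/2 - 3*sqrt(2)*r^3/2 + r^3 - 3*r^2 - 2*sqrt(2)*r^2 - 4*r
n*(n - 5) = n^2 - 5*n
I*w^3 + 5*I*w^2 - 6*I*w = w*(w + 6)*(I*w - I)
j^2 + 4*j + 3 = (j + 1)*(j + 3)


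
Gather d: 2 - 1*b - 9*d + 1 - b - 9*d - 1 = -2*b - 18*d + 2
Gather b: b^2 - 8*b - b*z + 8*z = b^2 + b*(-z - 8) + 8*z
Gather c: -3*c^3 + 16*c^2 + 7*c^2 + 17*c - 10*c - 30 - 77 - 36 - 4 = -3*c^3 + 23*c^2 + 7*c - 147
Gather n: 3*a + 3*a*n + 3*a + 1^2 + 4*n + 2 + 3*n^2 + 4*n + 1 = 6*a + 3*n^2 + n*(3*a + 8) + 4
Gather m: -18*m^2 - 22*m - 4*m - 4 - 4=-18*m^2 - 26*m - 8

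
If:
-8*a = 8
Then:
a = -1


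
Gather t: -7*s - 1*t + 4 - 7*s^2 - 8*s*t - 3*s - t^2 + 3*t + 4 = -7*s^2 - 10*s - t^2 + t*(2 - 8*s) + 8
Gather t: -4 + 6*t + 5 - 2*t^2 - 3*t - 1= -2*t^2 + 3*t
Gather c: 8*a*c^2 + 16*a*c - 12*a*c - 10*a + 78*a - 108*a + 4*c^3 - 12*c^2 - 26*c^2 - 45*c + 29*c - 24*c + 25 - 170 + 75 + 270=-40*a + 4*c^3 + c^2*(8*a - 38) + c*(4*a - 40) + 200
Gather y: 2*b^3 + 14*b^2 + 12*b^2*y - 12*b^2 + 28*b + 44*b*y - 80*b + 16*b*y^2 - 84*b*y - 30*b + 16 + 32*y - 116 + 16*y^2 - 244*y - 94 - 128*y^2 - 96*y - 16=2*b^3 + 2*b^2 - 82*b + y^2*(16*b - 112) + y*(12*b^2 - 40*b - 308) - 210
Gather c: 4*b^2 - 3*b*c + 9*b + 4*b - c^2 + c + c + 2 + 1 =4*b^2 + 13*b - c^2 + c*(2 - 3*b) + 3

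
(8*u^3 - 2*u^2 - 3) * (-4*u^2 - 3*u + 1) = -32*u^5 - 16*u^4 + 14*u^3 + 10*u^2 + 9*u - 3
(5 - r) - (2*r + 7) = -3*r - 2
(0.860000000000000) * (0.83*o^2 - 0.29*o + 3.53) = 0.7138*o^2 - 0.2494*o + 3.0358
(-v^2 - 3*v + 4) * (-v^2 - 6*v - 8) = v^4 + 9*v^3 + 22*v^2 - 32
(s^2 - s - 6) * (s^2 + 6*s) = s^4 + 5*s^3 - 12*s^2 - 36*s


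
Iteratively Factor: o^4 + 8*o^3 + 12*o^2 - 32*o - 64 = (o + 2)*(o^3 + 6*o^2 - 32) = (o - 2)*(o + 2)*(o^2 + 8*o + 16) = (o - 2)*(o + 2)*(o + 4)*(o + 4)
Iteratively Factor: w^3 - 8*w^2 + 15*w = (w)*(w^2 - 8*w + 15) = w*(w - 3)*(w - 5)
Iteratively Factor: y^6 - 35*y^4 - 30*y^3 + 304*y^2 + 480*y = (y - 4)*(y^5 + 4*y^4 - 19*y^3 - 106*y^2 - 120*y) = (y - 4)*(y + 2)*(y^4 + 2*y^3 - 23*y^2 - 60*y) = (y - 5)*(y - 4)*(y + 2)*(y^3 + 7*y^2 + 12*y) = y*(y - 5)*(y - 4)*(y + 2)*(y^2 + 7*y + 12) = y*(y - 5)*(y - 4)*(y + 2)*(y + 4)*(y + 3)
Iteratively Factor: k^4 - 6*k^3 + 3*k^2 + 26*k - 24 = (k - 3)*(k^3 - 3*k^2 - 6*k + 8) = (k - 4)*(k - 3)*(k^2 + k - 2) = (k - 4)*(k - 3)*(k + 2)*(k - 1)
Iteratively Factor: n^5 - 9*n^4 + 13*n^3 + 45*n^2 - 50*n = (n)*(n^4 - 9*n^3 + 13*n^2 + 45*n - 50) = n*(n - 5)*(n^3 - 4*n^2 - 7*n + 10) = n*(n - 5)^2*(n^2 + n - 2) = n*(n - 5)^2*(n - 1)*(n + 2)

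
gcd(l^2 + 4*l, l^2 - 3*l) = l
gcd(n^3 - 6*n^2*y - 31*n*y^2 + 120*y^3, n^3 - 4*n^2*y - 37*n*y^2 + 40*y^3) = -n^2 + 3*n*y + 40*y^2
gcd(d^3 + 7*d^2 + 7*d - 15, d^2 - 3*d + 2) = d - 1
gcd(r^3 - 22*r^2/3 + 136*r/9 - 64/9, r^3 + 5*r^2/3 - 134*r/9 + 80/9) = r^2 - 10*r/3 + 16/9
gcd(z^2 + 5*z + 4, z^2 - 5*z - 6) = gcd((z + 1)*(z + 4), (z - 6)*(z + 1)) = z + 1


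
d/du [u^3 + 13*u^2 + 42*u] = 3*u^2 + 26*u + 42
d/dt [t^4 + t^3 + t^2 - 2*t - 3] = 4*t^3 + 3*t^2 + 2*t - 2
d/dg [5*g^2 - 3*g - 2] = 10*g - 3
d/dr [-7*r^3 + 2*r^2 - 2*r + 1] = -21*r^2 + 4*r - 2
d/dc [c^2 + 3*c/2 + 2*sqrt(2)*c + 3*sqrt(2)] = 2*c + 3/2 + 2*sqrt(2)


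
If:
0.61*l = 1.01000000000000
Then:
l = 1.66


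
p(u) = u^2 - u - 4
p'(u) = 2*u - 1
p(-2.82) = 6.77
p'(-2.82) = -6.64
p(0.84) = -4.13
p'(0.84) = 0.68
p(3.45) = 4.45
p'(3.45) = 5.90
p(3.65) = 5.67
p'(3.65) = 6.30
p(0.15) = -4.13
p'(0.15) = -0.70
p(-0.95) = -2.15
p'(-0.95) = -2.90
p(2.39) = -0.68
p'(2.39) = 3.78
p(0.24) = -4.18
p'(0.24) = -0.52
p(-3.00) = 8.00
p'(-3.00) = -7.00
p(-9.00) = 86.00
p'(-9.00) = -19.00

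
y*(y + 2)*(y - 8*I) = y^3 + 2*y^2 - 8*I*y^2 - 16*I*y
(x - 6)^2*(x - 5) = x^3 - 17*x^2 + 96*x - 180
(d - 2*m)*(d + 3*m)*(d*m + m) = d^3*m + d^2*m^2 + d^2*m - 6*d*m^3 + d*m^2 - 6*m^3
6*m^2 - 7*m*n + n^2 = (-6*m + n)*(-m + n)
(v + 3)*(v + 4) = v^2 + 7*v + 12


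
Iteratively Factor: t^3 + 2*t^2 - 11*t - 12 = (t - 3)*(t^2 + 5*t + 4) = (t - 3)*(t + 1)*(t + 4)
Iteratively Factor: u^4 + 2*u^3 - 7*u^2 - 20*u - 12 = (u + 2)*(u^3 - 7*u - 6) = (u - 3)*(u + 2)*(u^2 + 3*u + 2) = (u - 3)*(u + 1)*(u + 2)*(u + 2)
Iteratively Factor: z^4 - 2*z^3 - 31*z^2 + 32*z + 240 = (z + 4)*(z^3 - 6*z^2 - 7*z + 60) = (z + 3)*(z + 4)*(z^2 - 9*z + 20) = (z - 4)*(z + 3)*(z + 4)*(z - 5)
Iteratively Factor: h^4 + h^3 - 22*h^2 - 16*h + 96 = (h + 4)*(h^3 - 3*h^2 - 10*h + 24) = (h - 2)*(h + 4)*(h^2 - h - 12) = (h - 4)*(h - 2)*(h + 4)*(h + 3)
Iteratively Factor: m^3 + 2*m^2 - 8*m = (m + 4)*(m^2 - 2*m) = (m - 2)*(m + 4)*(m)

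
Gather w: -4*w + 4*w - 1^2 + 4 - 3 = 0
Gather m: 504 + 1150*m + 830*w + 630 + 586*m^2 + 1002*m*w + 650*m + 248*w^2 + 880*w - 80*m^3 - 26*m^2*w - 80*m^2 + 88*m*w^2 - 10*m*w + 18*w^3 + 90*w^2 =-80*m^3 + m^2*(506 - 26*w) + m*(88*w^2 + 992*w + 1800) + 18*w^3 + 338*w^2 + 1710*w + 1134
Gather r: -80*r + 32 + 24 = 56 - 80*r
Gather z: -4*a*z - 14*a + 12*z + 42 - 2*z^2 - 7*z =-14*a - 2*z^2 + z*(5 - 4*a) + 42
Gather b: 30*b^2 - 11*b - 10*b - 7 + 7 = 30*b^2 - 21*b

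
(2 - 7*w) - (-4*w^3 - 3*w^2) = 4*w^3 + 3*w^2 - 7*w + 2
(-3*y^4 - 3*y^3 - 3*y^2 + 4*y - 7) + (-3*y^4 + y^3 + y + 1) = -6*y^4 - 2*y^3 - 3*y^2 + 5*y - 6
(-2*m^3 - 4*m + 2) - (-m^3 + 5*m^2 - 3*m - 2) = -m^3 - 5*m^2 - m + 4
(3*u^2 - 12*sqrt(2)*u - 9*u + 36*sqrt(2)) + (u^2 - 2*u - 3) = 4*u^2 - 12*sqrt(2)*u - 11*u - 3 + 36*sqrt(2)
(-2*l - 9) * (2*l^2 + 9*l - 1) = -4*l^3 - 36*l^2 - 79*l + 9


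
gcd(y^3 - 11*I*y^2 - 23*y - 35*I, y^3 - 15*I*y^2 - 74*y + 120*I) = y - 5*I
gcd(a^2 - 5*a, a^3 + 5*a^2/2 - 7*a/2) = a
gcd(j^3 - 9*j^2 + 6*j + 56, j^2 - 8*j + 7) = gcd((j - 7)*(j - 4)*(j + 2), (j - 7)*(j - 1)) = j - 7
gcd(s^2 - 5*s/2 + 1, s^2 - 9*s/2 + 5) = s - 2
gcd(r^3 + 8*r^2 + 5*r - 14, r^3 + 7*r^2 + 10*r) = r + 2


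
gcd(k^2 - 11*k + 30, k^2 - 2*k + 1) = 1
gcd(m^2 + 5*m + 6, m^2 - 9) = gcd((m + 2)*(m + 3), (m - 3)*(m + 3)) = m + 3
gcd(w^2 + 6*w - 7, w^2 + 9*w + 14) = w + 7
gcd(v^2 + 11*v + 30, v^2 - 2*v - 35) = v + 5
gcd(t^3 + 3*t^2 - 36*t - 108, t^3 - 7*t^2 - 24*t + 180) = t - 6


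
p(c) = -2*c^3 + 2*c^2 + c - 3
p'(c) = -6*c^2 + 4*c + 1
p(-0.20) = -3.10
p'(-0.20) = -0.04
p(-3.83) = 134.87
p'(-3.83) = -102.33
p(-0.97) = -0.26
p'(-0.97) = -8.53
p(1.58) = -4.32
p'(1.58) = -7.66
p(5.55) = -277.75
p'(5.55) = -161.62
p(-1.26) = 2.92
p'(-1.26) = -13.57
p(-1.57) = 8.10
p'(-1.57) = -20.07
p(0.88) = -1.93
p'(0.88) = -0.13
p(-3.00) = 66.00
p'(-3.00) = -65.00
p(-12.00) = 3729.00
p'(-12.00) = -911.00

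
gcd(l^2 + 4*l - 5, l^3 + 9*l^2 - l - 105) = l + 5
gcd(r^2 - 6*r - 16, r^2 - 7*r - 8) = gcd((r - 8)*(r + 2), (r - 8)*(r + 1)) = r - 8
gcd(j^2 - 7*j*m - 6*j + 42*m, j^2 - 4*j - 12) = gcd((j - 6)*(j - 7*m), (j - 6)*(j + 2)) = j - 6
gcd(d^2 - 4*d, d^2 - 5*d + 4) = d - 4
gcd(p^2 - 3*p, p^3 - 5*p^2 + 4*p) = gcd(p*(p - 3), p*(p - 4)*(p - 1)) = p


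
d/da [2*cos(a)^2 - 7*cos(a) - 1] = (7 - 4*cos(a))*sin(a)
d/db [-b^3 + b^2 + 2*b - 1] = -3*b^2 + 2*b + 2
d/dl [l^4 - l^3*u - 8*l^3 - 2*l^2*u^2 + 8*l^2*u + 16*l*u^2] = 4*l^3 - 3*l^2*u - 24*l^2 - 4*l*u^2 + 16*l*u + 16*u^2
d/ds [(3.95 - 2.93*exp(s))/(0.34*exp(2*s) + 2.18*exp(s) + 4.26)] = (0.9962*exp(2*s) - 2.686*exp(s) - 21.0928)*exp(s)/(0.1156*exp(4*s) + 1.4824*exp(3*s) + 7.6492*exp(2*s) + 18.5736*exp(s) + 18.1476)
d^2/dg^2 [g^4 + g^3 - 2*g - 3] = 6*g*(2*g + 1)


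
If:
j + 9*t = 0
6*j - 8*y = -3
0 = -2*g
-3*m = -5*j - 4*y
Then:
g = 0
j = 4*y/3 - 1/2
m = 32*y/9 - 5/6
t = 1/18 - 4*y/27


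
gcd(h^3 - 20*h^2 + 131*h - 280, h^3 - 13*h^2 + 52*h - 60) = h - 5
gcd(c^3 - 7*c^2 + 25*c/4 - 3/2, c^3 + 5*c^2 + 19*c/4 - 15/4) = c - 1/2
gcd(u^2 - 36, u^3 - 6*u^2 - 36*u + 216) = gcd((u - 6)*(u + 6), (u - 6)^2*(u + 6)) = u^2 - 36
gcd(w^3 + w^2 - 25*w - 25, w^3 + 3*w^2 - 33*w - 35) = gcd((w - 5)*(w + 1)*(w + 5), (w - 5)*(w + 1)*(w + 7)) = w^2 - 4*w - 5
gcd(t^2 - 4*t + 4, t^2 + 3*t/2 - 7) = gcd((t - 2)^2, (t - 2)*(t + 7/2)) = t - 2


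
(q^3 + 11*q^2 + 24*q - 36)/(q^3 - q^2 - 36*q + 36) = (q + 6)/(q - 6)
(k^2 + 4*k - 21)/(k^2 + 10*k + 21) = (k - 3)/(k + 3)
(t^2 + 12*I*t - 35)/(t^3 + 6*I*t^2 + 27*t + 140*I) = (t + 5*I)/(t^2 - I*t + 20)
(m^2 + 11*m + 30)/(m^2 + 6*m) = (m + 5)/m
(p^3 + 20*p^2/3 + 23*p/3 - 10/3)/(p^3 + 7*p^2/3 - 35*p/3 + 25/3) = (3*p^2 + 5*p - 2)/(3*p^2 - 8*p + 5)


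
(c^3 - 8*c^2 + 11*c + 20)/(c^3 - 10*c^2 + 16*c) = (c^3 - 8*c^2 + 11*c + 20)/(c*(c^2 - 10*c + 16))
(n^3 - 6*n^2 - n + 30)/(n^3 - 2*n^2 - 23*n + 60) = (n^2 - 3*n - 10)/(n^2 + n - 20)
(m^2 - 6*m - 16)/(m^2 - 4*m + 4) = (m^2 - 6*m - 16)/(m^2 - 4*m + 4)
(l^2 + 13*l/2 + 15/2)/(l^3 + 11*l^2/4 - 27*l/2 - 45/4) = 2*(2*l + 3)/(4*l^2 - 9*l - 9)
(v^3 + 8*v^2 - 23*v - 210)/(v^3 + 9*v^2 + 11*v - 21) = (v^2 + v - 30)/(v^2 + 2*v - 3)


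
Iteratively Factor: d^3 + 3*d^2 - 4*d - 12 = (d - 2)*(d^2 + 5*d + 6) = (d - 2)*(d + 3)*(d + 2)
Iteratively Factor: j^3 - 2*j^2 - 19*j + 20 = (j - 5)*(j^2 + 3*j - 4) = (j - 5)*(j - 1)*(j + 4)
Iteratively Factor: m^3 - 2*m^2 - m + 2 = (m + 1)*(m^2 - 3*m + 2) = (m - 2)*(m + 1)*(m - 1)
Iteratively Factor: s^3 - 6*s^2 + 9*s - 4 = (s - 4)*(s^2 - 2*s + 1) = (s - 4)*(s - 1)*(s - 1)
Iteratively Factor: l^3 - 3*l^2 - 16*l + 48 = (l - 4)*(l^2 + l - 12) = (l - 4)*(l - 3)*(l + 4)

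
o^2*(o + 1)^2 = o^4 + 2*o^3 + o^2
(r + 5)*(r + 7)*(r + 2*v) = r^3 + 2*r^2*v + 12*r^2 + 24*r*v + 35*r + 70*v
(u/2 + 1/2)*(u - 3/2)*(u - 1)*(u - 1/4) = u^4/2 - 7*u^3/8 - 5*u^2/16 + 7*u/8 - 3/16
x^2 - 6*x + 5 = (x - 5)*(x - 1)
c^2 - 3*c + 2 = (c - 2)*(c - 1)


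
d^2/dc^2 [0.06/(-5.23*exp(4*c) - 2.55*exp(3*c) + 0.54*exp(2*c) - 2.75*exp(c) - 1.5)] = ((5.0208*exp(3*c) + 1.377*exp(2*c) - 0.1296*exp(c) + 0.165)*(5.23*exp(4*c) + 2.55*exp(3*c) - 0.54*exp(2*c) + 2.75*exp(c) + 1.5) - 0.06*(20.92*exp(3*c) + 7.65*exp(2*c) - 1.08*exp(c) + 2.75)*(41.84*exp(3*c) + 15.3*exp(2*c) - 2.16*exp(c) + 5.5)*exp(c))*exp(c)/(5.23*exp(4*c) + 2.55*exp(3*c) - 0.54*exp(2*c) + 2.75*exp(c) + 1.5)^3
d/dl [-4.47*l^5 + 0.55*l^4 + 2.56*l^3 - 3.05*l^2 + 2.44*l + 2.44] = -22.35*l^4 + 2.2*l^3 + 7.68*l^2 - 6.1*l + 2.44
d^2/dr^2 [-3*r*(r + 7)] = -6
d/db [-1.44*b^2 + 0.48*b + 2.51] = 0.48 - 2.88*b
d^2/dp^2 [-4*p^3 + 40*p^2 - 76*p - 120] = 80 - 24*p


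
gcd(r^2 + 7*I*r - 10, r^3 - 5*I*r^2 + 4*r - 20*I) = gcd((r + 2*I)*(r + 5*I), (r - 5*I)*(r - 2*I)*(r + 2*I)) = r + 2*I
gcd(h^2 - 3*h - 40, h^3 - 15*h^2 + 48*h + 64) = h - 8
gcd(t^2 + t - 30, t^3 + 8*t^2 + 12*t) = t + 6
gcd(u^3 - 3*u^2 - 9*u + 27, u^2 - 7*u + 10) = 1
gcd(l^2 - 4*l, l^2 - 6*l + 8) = l - 4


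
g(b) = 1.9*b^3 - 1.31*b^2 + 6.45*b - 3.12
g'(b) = 5.7*b^2 - 2.62*b + 6.45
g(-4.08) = -180.29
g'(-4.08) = 112.02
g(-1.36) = -19.09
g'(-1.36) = 20.56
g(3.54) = 87.58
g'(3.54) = 68.61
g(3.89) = 113.99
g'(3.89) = 82.51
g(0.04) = -2.86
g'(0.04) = 6.35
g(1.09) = 4.81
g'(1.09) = 10.37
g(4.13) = 135.02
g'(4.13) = 92.85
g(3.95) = 119.01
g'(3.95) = 85.04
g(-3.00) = -85.56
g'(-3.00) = 65.61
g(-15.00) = -6807.12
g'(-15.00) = 1328.25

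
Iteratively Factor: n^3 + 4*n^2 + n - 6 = (n + 2)*(n^2 + 2*n - 3) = (n + 2)*(n + 3)*(n - 1)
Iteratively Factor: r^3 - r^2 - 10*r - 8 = (r + 1)*(r^2 - 2*r - 8) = (r - 4)*(r + 1)*(r + 2)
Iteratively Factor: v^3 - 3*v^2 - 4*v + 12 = (v + 2)*(v^2 - 5*v + 6) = (v - 2)*(v + 2)*(v - 3)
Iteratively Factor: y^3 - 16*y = (y)*(y^2 - 16) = y*(y - 4)*(y + 4)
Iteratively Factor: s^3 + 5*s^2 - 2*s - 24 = (s - 2)*(s^2 + 7*s + 12) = (s - 2)*(s + 3)*(s + 4)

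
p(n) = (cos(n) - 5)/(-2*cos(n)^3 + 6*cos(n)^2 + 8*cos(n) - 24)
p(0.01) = 0.33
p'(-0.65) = 0.12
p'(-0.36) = 0.09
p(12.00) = 0.29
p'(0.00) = 0.00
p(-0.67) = 0.28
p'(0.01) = -0.00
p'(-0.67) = 0.12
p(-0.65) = 0.28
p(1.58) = 0.21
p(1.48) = 0.21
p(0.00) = 0.33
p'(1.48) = -0.04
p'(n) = (cos(n) - 5)*(-6*sin(n)*cos(n)^2 + 12*sin(n)*cos(n) + 8*sin(n))/(-2*cos(n)^3 + 6*cos(n)^2 + 8*cos(n) - 24)^2 - sin(n)/(-2*cos(n)^3 + 6*cos(n)^2 + 8*cos(n) - 24)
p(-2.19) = 0.21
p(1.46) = 0.21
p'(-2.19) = -0.04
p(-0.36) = 0.32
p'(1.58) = -0.03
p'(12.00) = 0.12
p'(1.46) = -0.04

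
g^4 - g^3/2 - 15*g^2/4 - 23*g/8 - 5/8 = (g - 5/2)*(g + 1/2)^2*(g + 1)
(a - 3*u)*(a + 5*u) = a^2 + 2*a*u - 15*u^2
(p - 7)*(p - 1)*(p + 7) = p^3 - p^2 - 49*p + 49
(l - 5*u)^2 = l^2 - 10*l*u + 25*u^2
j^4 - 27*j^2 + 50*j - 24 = (j - 4)*(j - 1)^2*(j + 6)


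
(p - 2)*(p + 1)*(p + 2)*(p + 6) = p^4 + 7*p^3 + 2*p^2 - 28*p - 24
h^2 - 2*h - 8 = (h - 4)*(h + 2)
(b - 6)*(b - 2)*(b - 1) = b^3 - 9*b^2 + 20*b - 12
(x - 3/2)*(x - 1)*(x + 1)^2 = x^4 - x^3/2 - 5*x^2/2 + x/2 + 3/2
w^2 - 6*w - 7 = (w - 7)*(w + 1)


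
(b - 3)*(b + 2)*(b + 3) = b^3 + 2*b^2 - 9*b - 18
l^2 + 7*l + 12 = (l + 3)*(l + 4)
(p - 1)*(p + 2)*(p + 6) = p^3 + 7*p^2 + 4*p - 12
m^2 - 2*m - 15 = (m - 5)*(m + 3)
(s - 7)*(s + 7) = s^2 - 49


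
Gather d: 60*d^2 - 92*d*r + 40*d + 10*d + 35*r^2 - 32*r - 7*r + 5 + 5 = 60*d^2 + d*(50 - 92*r) + 35*r^2 - 39*r + 10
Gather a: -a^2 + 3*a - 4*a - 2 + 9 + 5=-a^2 - a + 12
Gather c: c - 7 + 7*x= c + 7*x - 7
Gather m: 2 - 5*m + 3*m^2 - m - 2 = 3*m^2 - 6*m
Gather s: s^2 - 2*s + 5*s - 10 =s^2 + 3*s - 10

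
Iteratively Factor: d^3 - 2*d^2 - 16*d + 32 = (d - 2)*(d^2 - 16) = (d - 2)*(d + 4)*(d - 4)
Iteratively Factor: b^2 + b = (b)*(b + 1)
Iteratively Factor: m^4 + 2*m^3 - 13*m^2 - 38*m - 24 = (m + 3)*(m^3 - m^2 - 10*m - 8) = (m - 4)*(m + 3)*(m^2 + 3*m + 2) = (m - 4)*(m + 1)*(m + 3)*(m + 2)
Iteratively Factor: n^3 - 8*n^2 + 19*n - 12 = (n - 4)*(n^2 - 4*n + 3) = (n - 4)*(n - 3)*(n - 1)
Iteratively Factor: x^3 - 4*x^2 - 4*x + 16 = (x - 2)*(x^2 - 2*x - 8) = (x - 4)*(x - 2)*(x + 2)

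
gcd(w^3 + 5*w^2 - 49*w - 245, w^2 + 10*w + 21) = w + 7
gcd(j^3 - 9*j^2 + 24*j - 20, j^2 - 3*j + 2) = j - 2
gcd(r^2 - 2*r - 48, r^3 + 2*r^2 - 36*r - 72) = r + 6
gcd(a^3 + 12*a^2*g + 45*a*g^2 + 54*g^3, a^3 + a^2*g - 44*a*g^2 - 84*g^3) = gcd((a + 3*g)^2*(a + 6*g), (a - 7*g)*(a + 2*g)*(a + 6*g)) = a + 6*g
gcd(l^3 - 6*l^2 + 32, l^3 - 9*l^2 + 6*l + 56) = l^2 - 2*l - 8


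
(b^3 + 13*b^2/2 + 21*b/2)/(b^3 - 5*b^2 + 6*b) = (2*b^2 + 13*b + 21)/(2*(b^2 - 5*b + 6))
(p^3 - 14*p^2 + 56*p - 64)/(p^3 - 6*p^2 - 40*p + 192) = (p - 2)/(p + 6)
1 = 1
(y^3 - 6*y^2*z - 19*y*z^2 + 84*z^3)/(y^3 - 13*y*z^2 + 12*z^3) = (y - 7*z)/(y - z)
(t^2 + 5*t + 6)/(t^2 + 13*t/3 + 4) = 3*(t + 2)/(3*t + 4)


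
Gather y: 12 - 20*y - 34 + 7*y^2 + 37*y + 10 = 7*y^2 + 17*y - 12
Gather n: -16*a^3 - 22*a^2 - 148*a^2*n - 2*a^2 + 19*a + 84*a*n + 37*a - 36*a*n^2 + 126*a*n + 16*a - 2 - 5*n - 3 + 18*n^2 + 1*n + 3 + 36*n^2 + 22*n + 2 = -16*a^3 - 24*a^2 + 72*a + n^2*(54 - 36*a) + n*(-148*a^2 + 210*a + 18)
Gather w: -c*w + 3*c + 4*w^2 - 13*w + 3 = 3*c + 4*w^2 + w*(-c - 13) + 3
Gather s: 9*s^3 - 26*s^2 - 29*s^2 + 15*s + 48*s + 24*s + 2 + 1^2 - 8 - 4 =9*s^3 - 55*s^2 + 87*s - 9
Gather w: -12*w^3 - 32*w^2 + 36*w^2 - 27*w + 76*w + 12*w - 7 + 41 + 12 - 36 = -12*w^3 + 4*w^2 + 61*w + 10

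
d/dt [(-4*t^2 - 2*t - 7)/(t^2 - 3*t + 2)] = (14*t^2 - 2*t - 25)/(t^4 - 6*t^3 + 13*t^2 - 12*t + 4)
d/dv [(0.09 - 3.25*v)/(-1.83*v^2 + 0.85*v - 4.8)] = (-5.9475*v^2 + 0.3294*v + 15.5235)/(3.3489*v^4 - 3.111*v^3 + 18.2905*v^2 - 8.16*v + 23.04)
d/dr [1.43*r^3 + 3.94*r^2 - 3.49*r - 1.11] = 4.29*r^2 + 7.88*r - 3.49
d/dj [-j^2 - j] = -2*j - 1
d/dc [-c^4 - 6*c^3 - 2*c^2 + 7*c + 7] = -4*c^3 - 18*c^2 - 4*c + 7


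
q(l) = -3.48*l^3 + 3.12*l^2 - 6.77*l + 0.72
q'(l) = -10.44*l^2 + 6.24*l - 6.77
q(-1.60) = 33.79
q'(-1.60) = -43.48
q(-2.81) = 121.59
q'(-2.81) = -106.74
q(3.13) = -96.62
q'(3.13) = -89.52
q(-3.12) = 157.91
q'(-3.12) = -127.87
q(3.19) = -102.09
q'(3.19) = -93.10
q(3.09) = -93.08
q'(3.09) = -87.17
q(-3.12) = 157.91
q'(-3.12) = -127.87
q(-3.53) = 216.57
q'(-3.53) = -158.89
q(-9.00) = 2851.29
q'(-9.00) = -908.57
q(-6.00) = 905.34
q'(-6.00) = -420.05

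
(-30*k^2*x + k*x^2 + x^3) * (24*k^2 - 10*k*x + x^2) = -720*k^4*x + 324*k^3*x^2 - 16*k^2*x^3 - 9*k*x^4 + x^5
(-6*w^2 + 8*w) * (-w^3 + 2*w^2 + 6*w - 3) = 6*w^5 - 20*w^4 - 20*w^3 + 66*w^2 - 24*w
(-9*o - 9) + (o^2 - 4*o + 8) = o^2 - 13*o - 1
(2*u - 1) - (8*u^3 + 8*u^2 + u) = -8*u^3 - 8*u^2 + u - 1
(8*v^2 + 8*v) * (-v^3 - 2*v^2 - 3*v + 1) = -8*v^5 - 24*v^4 - 40*v^3 - 16*v^2 + 8*v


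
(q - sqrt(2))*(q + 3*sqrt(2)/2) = q^2 + sqrt(2)*q/2 - 3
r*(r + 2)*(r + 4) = r^3 + 6*r^2 + 8*r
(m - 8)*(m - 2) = m^2 - 10*m + 16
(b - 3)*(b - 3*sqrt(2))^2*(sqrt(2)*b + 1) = sqrt(2)*b^4 - 11*b^3 - 3*sqrt(2)*b^3 + 12*sqrt(2)*b^2 + 33*b^2 - 36*sqrt(2)*b + 18*b - 54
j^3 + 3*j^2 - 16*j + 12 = (j - 2)*(j - 1)*(j + 6)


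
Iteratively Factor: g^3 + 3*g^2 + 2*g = (g + 1)*(g^2 + 2*g) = (g + 1)*(g + 2)*(g)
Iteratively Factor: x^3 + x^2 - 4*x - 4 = (x + 1)*(x^2 - 4) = (x + 1)*(x + 2)*(x - 2)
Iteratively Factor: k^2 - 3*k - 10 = (k - 5)*(k + 2)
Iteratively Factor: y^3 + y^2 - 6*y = (y + 3)*(y^2 - 2*y) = (y - 2)*(y + 3)*(y)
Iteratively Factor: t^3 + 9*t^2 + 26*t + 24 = (t + 2)*(t^2 + 7*t + 12) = (t + 2)*(t + 3)*(t + 4)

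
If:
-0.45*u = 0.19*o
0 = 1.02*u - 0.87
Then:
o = -2.02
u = 0.85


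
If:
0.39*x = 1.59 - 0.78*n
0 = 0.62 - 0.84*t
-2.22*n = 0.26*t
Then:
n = -0.09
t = 0.74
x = 4.25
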